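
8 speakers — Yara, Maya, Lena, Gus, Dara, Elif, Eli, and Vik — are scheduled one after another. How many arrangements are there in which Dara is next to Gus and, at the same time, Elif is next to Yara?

Treat {Dara,Gus} as one block (2 orders) and {Elif,Yara} as another (2 orders).
That leaves 6 units to arrange: 2 × 2 × 6! = 4 × 720 = 2880.

2880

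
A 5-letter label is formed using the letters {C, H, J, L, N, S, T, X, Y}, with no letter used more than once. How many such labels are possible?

This is a permutation of 5 out of 9: P(9,5) = 9!/4!.
That product is 9 × 8 × 7 × 6 × 5 = 15120.

15120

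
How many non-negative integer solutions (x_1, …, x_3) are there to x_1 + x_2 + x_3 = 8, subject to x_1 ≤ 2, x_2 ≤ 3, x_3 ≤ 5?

6

By stars and bars, unrestricted non-negative solutions to x_1+…+x_3 = 8 number C(8+2,2) = 45.
Subtract solutions that violate a single cap (substitute x_i' = x_i − (cap_i+1)): x_1 ≥ 3 gives C(7,2) = 21; x_2 ≥ 4 gives C(6,2) = 15; x_3 ≥ 6 gives C(4,2) = 6. Together 42.
Add back pairs where two caps are both exceeded: 3 + 0 + 0 = 3.
By inclusion–exclusion the count is 45 − 42 + 3 = 6.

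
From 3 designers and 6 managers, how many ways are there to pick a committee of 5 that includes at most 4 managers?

Split by how many managers are chosen (0 through 4).
Sum: C(6,0)·C(3,5) + C(6,1)·C(3,4) + C(6,2)·C(3,3) + C(6,3)·C(3,2) + C(6,4)·C(3,1) = 0 + 0 + 15 + 60 + 45 = 120.

120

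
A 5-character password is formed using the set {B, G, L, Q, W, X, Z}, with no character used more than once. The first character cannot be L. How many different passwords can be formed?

2160

The first character has 7−1 = 6 choices (anything except L).
The remaining 4 characters are filled from the other 6 symbols without repetition: 6 × 5 × 4 × 3 = 360.
Total: 6 × 360 = 2160.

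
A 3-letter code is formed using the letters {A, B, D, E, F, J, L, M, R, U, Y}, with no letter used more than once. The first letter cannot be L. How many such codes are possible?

900

The first letter has 11−1 = 10 choices (anything except L).
The remaining 2 letters are filled from the other 10 symbols without repetition: 10 × 9 = 90.
Total: 10 × 90 = 900.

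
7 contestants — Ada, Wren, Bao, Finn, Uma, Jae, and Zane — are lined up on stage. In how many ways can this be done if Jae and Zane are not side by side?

There are 7! = 5040 arrangements in all. If Jae and Zane are adjacent, merging them into one block gives 2·(6)! = 1440 arrangements.
Complementary counting: 5040 − 1440 = 3600.

3600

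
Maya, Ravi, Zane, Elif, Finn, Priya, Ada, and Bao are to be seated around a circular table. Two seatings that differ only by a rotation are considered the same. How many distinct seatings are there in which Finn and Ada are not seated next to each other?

All circular seatings of 8 people number (7)! = 5040.
Seatings with Finn beside Ada: treat them as a block with 2 internal orders, giving 2 × (6)! = 1440.
Subtracting, 5040 − 1440 = 3600.

3600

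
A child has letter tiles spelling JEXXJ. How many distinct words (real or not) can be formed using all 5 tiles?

30

Letter multiplicities in JEXXJ: E×1, J×2, X×2.
Dividing 5! = 120 by 2!·2! = 4 for the repeated letters gives 30.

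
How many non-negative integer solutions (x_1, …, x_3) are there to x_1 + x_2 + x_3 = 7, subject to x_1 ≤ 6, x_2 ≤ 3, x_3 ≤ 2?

Without the upper bounds there are C(9,2) = 36 ways to split 7 among 3 variables.
Subtract solutions that violate a single cap (substitute x_i' = x_i − (cap_i+1)): x_1 ≥ 7 gives C(2,2) = 1; x_2 ≥ 4 gives C(5,2) = 10; x_3 ≥ 3 gives C(6,2) = 15. Together 26.
Add back pairs where two caps are both exceeded: 0 + 0 + 1 = 1.
By inclusion–exclusion the count is 36 − 26 + 1 = 11.

11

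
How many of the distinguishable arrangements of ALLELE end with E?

With the last slot taken by E, it remains to arrange the other 5 letters (ALLLE).
Those 5 letters have L appearing 3 times, giving (5)!/(3!) = 20.

20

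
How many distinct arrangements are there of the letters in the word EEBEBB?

20

Letter multiplicities in EEBEBB: B×3, E×3.
The number of distinct arrangements is 6!/(3!·3!) = 720/36 = 20.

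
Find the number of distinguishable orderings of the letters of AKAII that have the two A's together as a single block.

Treat the 2 copies of A as a single block. The multiset to arrange is then {AA, I, I, K}, 4 items in all.
That gives (4)!/(2!) = 12 arrangements.

12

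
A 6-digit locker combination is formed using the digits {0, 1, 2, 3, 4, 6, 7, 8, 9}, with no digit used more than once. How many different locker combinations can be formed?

With no repetition, fill the 6 digits in order: 9 choices, then 8, down to 4.
That product is 9 × 8 × 7 × 6 × 5 × 4 = 60480.

60480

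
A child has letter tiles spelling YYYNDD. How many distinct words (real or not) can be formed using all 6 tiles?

The 6 letters of YYYNDD have repeats: D appearing twice and Y appearing 3 times.
So there are 6! / (3!·2!) = 60 distinguishable arrangements.

60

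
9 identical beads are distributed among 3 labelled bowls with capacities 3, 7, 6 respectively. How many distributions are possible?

Ignoring the caps, the number of non-negative solutions to x_1+…+x_3 = 9 is C(11,2) = 55.
Subtract solutions that violate a single cap (substitute x_i' = x_i − (cap_i+1)): x_1 ≥ 4 gives C(7,2) = 21; x_2 ≥ 8 gives C(3,2) = 3; x_3 ≥ 7 gives C(4,2) = 6. Together 30.
No two caps can be exceeded simultaneously, so the pair terms are all 0.
By inclusion–exclusion the count is 55 − 30 + 0 = 25.

25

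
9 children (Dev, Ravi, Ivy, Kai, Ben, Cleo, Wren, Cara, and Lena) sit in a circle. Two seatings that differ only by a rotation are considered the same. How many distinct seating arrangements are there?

40320

Seat Dev anywhere (absorbing the rotational symmetry), then permute the other 8: (8)! = 40320.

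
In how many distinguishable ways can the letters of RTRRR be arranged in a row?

The 5 letters of RTRRR have repeats: R appearing 4 times.
So there are 5! / (4!) = 5 distinguishable arrangements.

5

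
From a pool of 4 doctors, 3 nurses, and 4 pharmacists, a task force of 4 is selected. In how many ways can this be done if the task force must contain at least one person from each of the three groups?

Total 4-person selections from all 11: C(11,4) = 330.
Selections missing a whole group: no doctors → C(7,4) = 35; no nurses → C(8,4) = 70; no pharmacists → C(7,4) = 35.
Add back selections omitting two groups (i.e. drawn from a single group): C(4,4) + C(3,4) + C(4,4) = 2.
By inclusion–exclusion: 330 − 140 + 2 = 192.

192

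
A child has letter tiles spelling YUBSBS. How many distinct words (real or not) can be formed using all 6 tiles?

180

Letter multiplicities in YUBSBS: B×2, S×2, U×1, Y×1.
So there are 6! / (2!·2!) = 180 distinguishable arrangements.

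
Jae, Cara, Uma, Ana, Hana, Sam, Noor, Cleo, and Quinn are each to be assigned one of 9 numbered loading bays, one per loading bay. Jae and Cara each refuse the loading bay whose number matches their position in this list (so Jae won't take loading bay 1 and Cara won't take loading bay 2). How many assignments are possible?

287280

Let Aᵢ (for i ∈ {1, 2}) be the placements that put person i in their forbidden loading bay. Any j of these fix j positions, leaving (9−j)! ways to fill the rest, and there are C(2,j) ways to pick which j.
By inclusion–exclusion, the number of valid placements is Σ_{j=0}^{2} (−1)^j C(2,j)·(9−j)!.
Computing: 362880 − 80640 + 5040 = 287280.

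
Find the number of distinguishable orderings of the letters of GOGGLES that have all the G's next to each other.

120

Treat the 3 copies of G as a single block. The multiset to arrange is then {GGG, E, L, O, S}, 5 items in all.
All 5 items are distinct, so there are (5)! = 120 arrangements.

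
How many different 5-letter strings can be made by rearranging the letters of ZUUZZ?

10

Letter multiplicities in ZUUZZ: U×2, Z×3.
Dividing 5! = 120 by 3!·2! = 12 for the repeated letters gives 10.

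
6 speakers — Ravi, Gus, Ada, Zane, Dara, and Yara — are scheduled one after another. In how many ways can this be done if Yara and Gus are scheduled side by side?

Place the 4 others and the Yara-Gus pair as 5 objects in a line; the pair has 2 internal arrangements.
So the count is 2·(5)! = 240.

240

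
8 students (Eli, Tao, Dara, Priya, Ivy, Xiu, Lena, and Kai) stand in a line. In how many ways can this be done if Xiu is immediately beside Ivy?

10080

Glue Xiu and Ivy into one block (2 internal orders), leaving 7 units to arrange in a row.
That gives 2 × 7! = 2 × 5040 = 10080.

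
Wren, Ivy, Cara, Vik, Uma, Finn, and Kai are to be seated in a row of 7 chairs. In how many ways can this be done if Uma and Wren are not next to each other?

3600

Of the 7! = 5040 arrangements, those with Uma and Wren adjacent number 2 × 6! = 1440 (treat the pair as a block with 2 internal orders).
So 5040 − 1440 = 3600 arrangements keep them apart.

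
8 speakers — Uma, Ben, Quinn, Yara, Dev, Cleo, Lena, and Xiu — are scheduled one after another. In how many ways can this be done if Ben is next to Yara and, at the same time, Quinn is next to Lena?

2880

Treat {Ben,Yara} as one block (2 orders) and {Quinn,Lena} as another (2 orders).
That leaves 6 units to arrange: 2 × 2 × 6! = 4 × 720 = 2880.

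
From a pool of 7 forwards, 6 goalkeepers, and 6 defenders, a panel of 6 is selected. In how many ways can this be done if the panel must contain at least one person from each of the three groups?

22785

Unrestricted: C(19,6) = 27132 ways to pick any 6 of the 19.
Subtract selections that omit an entire group: no forwards → C(12,6) = 924; no goalkeepers → C(13,6) = 1716; no defenders → C(13,6) = 1716.
Add back selections omitting two groups (i.e. drawn from a single group): C(7,6) + C(6,6) + C(6,6) = 9.
By inclusion–exclusion: 27132 − 4356 + 9 = 22785.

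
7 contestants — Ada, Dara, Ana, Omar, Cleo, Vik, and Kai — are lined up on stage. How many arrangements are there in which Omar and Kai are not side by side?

There are 7! = 5040 arrangements in all. If Omar and Kai are adjacent, merging them into one block gives 2·(6)! = 1440 arrangements.
So 5040 − 1440 = 3600 arrangements keep them apart.

3600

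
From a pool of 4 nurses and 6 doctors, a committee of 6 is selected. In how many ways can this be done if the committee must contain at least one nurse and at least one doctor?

209

Total 6-person selections from all 10: C(10,6) = 210.
Subtract selections that omit an entire group: no nurses → C(6,6) = 1; no doctors → C(4,6) = 0.
Both groups omitted at once is impossible, so 210 − 1 = 209.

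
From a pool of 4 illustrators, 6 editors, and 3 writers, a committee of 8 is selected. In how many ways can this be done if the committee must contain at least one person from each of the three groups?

Unrestricted: C(13,8) = 1287 ways to pick any 8 of the 13.
Subtract selections that omit an entire group: no illustrators → C(9,8) = 9; no editors → C(7,8) = 0; no writers → C(10,8) = 45.
Add back selections omitting two groups (i.e. drawn from a single group): C(4,8) + C(6,8) + C(3,8) = 0.
By inclusion–exclusion: 1287 − 54 + 0 = 1233.

1233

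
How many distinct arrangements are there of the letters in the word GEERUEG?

The 7 letters of GEERUEG have repeats: E appearing 3 times and G appearing twice.
So there are 7! / (3!·2!) = 420 distinguishable arrangements.

420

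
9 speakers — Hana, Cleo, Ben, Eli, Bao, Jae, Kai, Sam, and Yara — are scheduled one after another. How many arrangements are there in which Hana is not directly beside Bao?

Of the 9! = 362880 arrangements, those with Hana and Bao adjacent number 2 × 8! = 80640 (treat the pair as a block with 2 internal orders).
So 362880 − 80640 = 282240 arrangements keep them apart.

282240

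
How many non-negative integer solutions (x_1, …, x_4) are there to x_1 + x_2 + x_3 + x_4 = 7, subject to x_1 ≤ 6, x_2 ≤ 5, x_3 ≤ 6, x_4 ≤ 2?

Ignoring the caps, the number of non-negative solutions to x_1+…+x_4 = 7 is C(10,3) = 120.
Subtract solutions that violate a single cap (substitute x_i' = x_i − (cap_i+1)): x_1 ≥ 7 gives C(3,3) = 1; x_2 ≥ 6 gives C(4,3) = 4; x_3 ≥ 7 gives C(3,3) = 1; x_4 ≥ 3 gives C(7,3) = 35. Together 41.
No two caps can be exceeded simultaneously, so the pair terms are all 0.
By inclusion–exclusion the count is 120 − 41 + 0 = 79.

79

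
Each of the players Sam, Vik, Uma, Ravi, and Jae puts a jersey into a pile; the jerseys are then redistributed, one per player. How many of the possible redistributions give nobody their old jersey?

44

This is the derangement count D_5: permutations of 5 items with no fixed point.
By inclusion–exclusion this is Σ_{j=0}^{5} (−1)^j C(5,j)·(5−j)!.
Computing: 120 − 120 + 60 − 20 + 5 − 1 = 44.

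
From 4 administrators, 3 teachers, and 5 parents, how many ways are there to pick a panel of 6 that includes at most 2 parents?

Split by how many parents are chosen (0 through 2).
Sum: C(5,0)·C(7,6) + C(5,1)·C(7,5) + C(5,2)·C(7,4) = 7 + 105 + 350 = 462.

462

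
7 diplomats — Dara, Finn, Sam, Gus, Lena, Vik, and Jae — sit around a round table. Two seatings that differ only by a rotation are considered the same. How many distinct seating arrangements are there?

Around a circle, 7 distinct people have 7!/7 = (6)! = 720 rotationally distinct seatings.

720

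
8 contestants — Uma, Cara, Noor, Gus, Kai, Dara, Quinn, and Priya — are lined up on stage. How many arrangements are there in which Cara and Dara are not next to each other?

30240

There are 8! = 40320 arrangements in all. If Cara and Dara are adjacent, merging them into one block gives 2·(7)! = 10080 arrangements.
So 40320 − 10080 = 30240 arrangements keep them apart.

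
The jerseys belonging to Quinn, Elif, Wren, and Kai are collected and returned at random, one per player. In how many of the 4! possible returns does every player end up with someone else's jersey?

9

This is the derangement count D_4: permutations of 4 items with no fixed point.
By inclusion–exclusion this is Σ_{j=0}^{4} (−1)^j C(4,j)·(4−j)!.
Computing: 24 − 24 + 12 − 4 + 1 = 9.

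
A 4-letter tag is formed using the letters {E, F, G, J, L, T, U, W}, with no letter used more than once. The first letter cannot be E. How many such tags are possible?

1470

The first letter has 8−1 = 7 choices (anything except E).
The remaining 3 letters are filled from the other 7 symbols without repetition: 7 × 6 × 5 = 210.
Total: 7 × 210 = 1470.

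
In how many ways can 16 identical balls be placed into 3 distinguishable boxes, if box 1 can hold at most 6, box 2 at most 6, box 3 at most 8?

Ignoring the caps, the number of non-negative solutions to x_1+…+x_3 = 16 is C(18,2) = 153.
Subtract solutions that violate a single cap (substitute x_i' = x_i − (cap_i+1)): x_1 ≥ 7 gives C(11,2) = 55; x_2 ≥ 7 gives C(11,2) = 55; x_3 ≥ 9 gives C(9,2) = 36. Together 146.
Add back pairs where two caps are both exceeded: 6 + 1 + 1 = 8.
By inclusion–exclusion the count is 153 − 146 + 8 = 15.

15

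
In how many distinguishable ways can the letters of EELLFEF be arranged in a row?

EELLFEF has 7 letters with E appearing 3 times, F appearing twice, and L appearing twice.
So there are 7! / (3!·2!·2!) = 210 distinguishable arrangements.

210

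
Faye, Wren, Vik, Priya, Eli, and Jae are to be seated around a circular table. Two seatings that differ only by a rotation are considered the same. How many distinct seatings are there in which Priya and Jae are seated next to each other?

48

Treat {Priya, Jae} as one unit (2 internal orders) and seat the resulting 5 units around the table: (4)! circular arrangements.
So 2 × (4)! = 2 × 24 = 48.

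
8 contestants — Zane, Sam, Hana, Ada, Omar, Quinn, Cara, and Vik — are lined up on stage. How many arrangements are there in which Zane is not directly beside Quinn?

30240

Of the 8! = 40320 arrangements, those with Zane and Quinn adjacent number 2 × 7! = 10080 (treat the pair as a block with 2 internal orders).
So 40320 − 10080 = 30240 arrangements keep them apart.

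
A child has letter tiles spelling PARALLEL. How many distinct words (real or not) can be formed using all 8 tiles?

The 8 letters of PARALLEL have repeats: A appearing twice and L appearing 3 times.
So there are 8! / (3!·2!) = 3360 distinguishable arrangements.

3360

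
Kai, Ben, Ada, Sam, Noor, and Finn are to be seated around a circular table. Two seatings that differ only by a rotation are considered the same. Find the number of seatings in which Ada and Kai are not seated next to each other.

Without the restriction there are (5)! = 120 seatings.
Those with Ada next to Kai: fuse the pair into one unit and seat 5 units around a circle — 2·(4)! = 48.
Subtracting, 120 − 48 = 72.

72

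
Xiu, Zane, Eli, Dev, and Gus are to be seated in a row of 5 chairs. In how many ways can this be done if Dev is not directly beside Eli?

72

There are 5! = 120 arrangements in all. If Dev and Eli are adjacent, merging them into one block gives 2·(4)! = 48 arrangements.
So 120 − 48 = 72 arrangements keep them apart.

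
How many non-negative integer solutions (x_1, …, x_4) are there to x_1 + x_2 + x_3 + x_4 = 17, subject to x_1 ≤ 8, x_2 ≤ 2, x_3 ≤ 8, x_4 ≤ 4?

45

Ignoring the caps, the number of non-negative solutions to x_1+…+x_4 = 17 is C(20,3) = 1140.
Subtract solutions that violate a single cap (substitute x_i' = x_i − (cap_i+1)): x_1 ≥ 9 gives C(11,3) = 165; x_2 ≥ 3 gives C(17,3) = 680; x_3 ≥ 9 gives C(11,3) = 165; x_4 ≥ 5 gives C(15,3) = 455. Together 1465.
Add back pairs where two caps are both exceeded: 56 + 0 + 20 + 56 + 220 + 20 = 372.
Subtract triples: 0 + 1 + 0 + 1 = 2.
By inclusion–exclusion the count is 1140 − 1465 + 372 − 2 = 45.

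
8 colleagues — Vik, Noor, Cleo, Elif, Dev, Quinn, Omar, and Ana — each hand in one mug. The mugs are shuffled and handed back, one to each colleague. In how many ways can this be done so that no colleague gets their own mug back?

14833

Count assignments avoiding every fixed point. For any j of the 8 colleagues fixed to their own mug, the other 8−j can be arranged in (8−j)! ways.
By inclusion–exclusion this is Σ_{j=0}^{8} (−1)^j C(8,j)·(8−j)!.
Computing: 40320 − 40320 + 20160 − 6720 + 1680 − 336 + 56 − 8 + 1 = 14833.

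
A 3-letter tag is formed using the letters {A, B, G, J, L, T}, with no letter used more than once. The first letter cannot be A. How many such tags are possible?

100

The first letter has 6−1 = 5 choices (anything except A).
The remaining 2 letters are filled from the other 5 symbols without repetition: 5 × 4 = 20.
Total: 5 × 20 = 100.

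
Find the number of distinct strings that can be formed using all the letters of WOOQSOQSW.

The 9 letters of WOOQSOQSW have repeats: O appearing 3 times, Q appearing twice, S appearing twice, and W appearing twice.
The number of distinct arrangements is 9!/(3!·2!·2!·2!) = 362880/48 = 7560.

7560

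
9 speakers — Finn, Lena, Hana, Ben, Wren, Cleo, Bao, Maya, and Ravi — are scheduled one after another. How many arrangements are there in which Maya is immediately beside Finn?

80640

Place the 7 others and the Maya-Finn pair as 8 objects in a line; the pair has 2 internal arrangements.
So the count is 2·(8)! = 80640.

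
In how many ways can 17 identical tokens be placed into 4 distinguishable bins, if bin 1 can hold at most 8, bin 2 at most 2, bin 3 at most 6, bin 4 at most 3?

Ignoring the caps, the number of non-negative solutions to x_1+…+x_4 = 17 is C(20,3) = 1140.
Subtract solutions that violate a single cap (substitute x_i' = x_i − (cap_i+1)): x_1 ≥ 9 gives C(11,3) = 165; x_2 ≥ 3 gives C(17,3) = 680; x_3 ≥ 7 gives C(13,3) = 286; x_4 ≥ 4 gives C(16,3) = 560. Together 1691.
Add back pairs where two caps are both exceeded: 56 + 4 + 35 + 120 + 286 + 84 = 585.
Subtract triples: 0 + 4 + 0 + 20 = 24.
By inclusion–exclusion the count is 1140 − 1691 + 585 − 24 = 10.

10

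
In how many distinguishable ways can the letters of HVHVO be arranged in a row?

30

HVHVO has 5 letters with H appearing twice and V appearing twice.
So there are 5! / (2!·2!) = 30 distinguishable arrangements.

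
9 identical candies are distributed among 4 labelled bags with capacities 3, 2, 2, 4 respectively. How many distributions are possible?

10

By stars and bars, unrestricted non-negative solutions to x_1+…+x_4 = 9 number C(9+3,3) = 220.
Subtract solutions that violate a single cap (substitute x_i' = x_i − (cap_i+1)): x_1 ≥ 4 gives C(8,3) = 56; x_2 ≥ 3 gives C(9,3) = 84; x_3 ≥ 3 gives C(9,3) = 84; x_4 ≥ 5 gives C(7,3) = 35. Together 259.
Add back pairs where two caps are both exceeded: 10 + 10 + 1 + 20 + 4 + 4 = 49.
By inclusion–exclusion the count is 220 − 259 + 49 = 10.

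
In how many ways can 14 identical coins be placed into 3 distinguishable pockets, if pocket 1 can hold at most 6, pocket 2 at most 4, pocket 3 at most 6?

6

Without the upper bounds there are C(16,2) = 120 ways to split 14 among 3 pockets.
Subtract solutions that violate a single cap (substitute x_i' = x_i − (cap_i+1)): x_1 ≥ 7 gives C(9,2) = 36; x_2 ≥ 5 gives C(11,2) = 55; x_3 ≥ 7 gives C(9,2) = 36. Together 127.
Add back pairs where two caps are both exceeded: 6 + 1 + 6 = 13.
By inclusion–exclusion the count is 120 − 127 + 13 = 6.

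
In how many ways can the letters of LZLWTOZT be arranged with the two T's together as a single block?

1260

Treat the 2 copies of T as a single block. The multiset to arrange is then {TT, L, L, O, W, Z, Z}, 7 items in all.
That gives (7)!/(2!·2!) = 1260 arrangements.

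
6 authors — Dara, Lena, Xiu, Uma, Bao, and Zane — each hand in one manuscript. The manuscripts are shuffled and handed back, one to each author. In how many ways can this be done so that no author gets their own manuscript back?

265

Let Aᵢ be the assignments in which author i gets their own manuscript. We want the size of the complement of A₁∪…∪A_6.
By inclusion–exclusion this is Σ_{j=0}^{6} (−1)^j C(6,j)·(6−j)!.
Computing: 720 − 720 + 360 − 120 + 30 − 6 + 1 = 265.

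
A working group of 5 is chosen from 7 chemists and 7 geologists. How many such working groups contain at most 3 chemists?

Split by how many chemists are chosen (0 through 3).
Sum: C(7,0)·C(7,5) + C(7,1)·C(7,4) + C(7,2)·C(7,3) + C(7,3)·C(7,2) = 21 + 245 + 735 + 735 = 1736.

1736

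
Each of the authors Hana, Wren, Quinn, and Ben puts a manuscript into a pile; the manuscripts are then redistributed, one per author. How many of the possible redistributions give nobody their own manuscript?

Let Aᵢ be the assignments in which author i gets their own manuscript. We want the size of the complement of A₁∪…∪A_4.
By inclusion–exclusion this is Σ_{j=0}^{4} (−1)^j C(4,j)·(4−j)!.
Computing: 24 − 24 + 12 − 4 + 1 = 9.

9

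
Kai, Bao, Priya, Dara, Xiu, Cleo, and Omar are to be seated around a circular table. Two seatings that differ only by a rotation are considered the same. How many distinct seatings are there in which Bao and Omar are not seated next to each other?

Without the restriction there are (6)! = 720 seatings.
Seatings with Bao beside Omar: treat them as a block with 2 internal orders, giving 2 × (5)! = 240.
Subtracting, 720 − 240 = 480.

480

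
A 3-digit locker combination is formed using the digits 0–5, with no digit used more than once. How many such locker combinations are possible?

120

This is a permutation of 3 out of 6: P(6,3) = 6!/3!.
6 × 5 × 4 = 120.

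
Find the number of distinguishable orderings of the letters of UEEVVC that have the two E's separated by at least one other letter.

120

Total arrangements of UEEVVC: 6!/(2!·2!) = 180.
Arrangements with the E's together: treat EE as one letter, giving (5)!/(2!) = 60.
Subtracting, 180 − 60 = 120 arrangements keep the E's apart.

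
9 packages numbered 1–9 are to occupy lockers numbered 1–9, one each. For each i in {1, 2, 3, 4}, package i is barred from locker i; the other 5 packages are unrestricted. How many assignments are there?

Let Aᵢ (for 1 ≤ i ≤ 4) be the placements that put package i in its forbidden locker. Any j of these fix j positions, leaving (9−j)! ways to fill the rest, and there are C(4,j) ways to pick which j.
By inclusion–exclusion, the number of valid placements is Σ_{j=0}^{4} (−1)^j C(4,j)·(9−j)!.
Computing: 362880 − 161280 + 30240 − 2880 + 120 = 229080.

229080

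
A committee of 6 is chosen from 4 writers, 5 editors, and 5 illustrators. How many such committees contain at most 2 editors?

1974

Split by how many editors are chosen (0 through 2).
Sum: C(5,0)·C(9,6) + C(5,1)·C(9,5) + C(5,2)·C(9,4) = 84 + 630 + 1260 = 1974.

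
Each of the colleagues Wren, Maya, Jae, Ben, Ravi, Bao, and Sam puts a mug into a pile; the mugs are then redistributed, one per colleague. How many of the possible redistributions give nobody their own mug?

1854

This is the derangement count D_7: permutations of 7 items with no fixed point.
By inclusion–exclusion this is Σ_{j=0}^{7} (−1)^j C(7,j)·(7−j)!.
Computing: 5040 − 5040 + 2520 − 840 + 210 − 42 + 7 − 1 = 1854.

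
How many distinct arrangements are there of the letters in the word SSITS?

20

SSITS has 5 letters with S appearing 3 times.
So there are 5! / (3!) = 20 distinguishable arrangements.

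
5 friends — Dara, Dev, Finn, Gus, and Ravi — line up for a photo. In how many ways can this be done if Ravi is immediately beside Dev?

48

Glue Ravi and Dev into one block (2 internal orders), leaving 4 units to arrange in a row.
That gives 2 × 4! = 2 × 24 = 48.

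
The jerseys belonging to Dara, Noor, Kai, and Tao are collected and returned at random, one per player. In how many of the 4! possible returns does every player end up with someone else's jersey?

9

Count assignments avoiding every fixed point. For any j of the 4 players fixed to their old jersey, the other 4−j can be arranged in (4−j)! ways.
By inclusion–exclusion this is Σ_{j=0}^{4} (−1)^j C(4,j)·(4−j)!.
Computing: 24 − 24 + 12 − 4 + 1 = 9.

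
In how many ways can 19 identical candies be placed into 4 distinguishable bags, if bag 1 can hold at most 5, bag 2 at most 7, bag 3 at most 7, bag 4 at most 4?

By stars and bars, unrestricted non-negative solutions to x_1+…+x_4 = 19 number C(19+3,3) = 1540.
Subtract solutions that violate a single cap (substitute x_i' = x_i − (cap_i+1)): x_1 ≥ 6 gives C(16,3) = 560; x_2 ≥ 8 gives C(14,3) = 364; x_3 ≥ 8 gives C(14,3) = 364; x_4 ≥ 5 gives C(17,3) = 680. Together 1968.
Add back pairs where two caps are both exceeded: 56 + 56 + 165 + 20 + 84 + 84 = 465.
Subtract triples: 0 + 1 + 1 + 0 = 2.
By inclusion–exclusion the count is 1540 − 1968 + 465 − 2 = 35.

35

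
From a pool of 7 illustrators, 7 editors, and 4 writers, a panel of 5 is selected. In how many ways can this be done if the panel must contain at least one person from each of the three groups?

Total 5-person selections from all 18: C(18,5) = 8568.
Selections missing a whole group: no illustrators → C(11,5) = 462; no editors → C(11,5) = 462; no writers → C(14,5) = 2002.
Add back selections omitting two groups (i.e. drawn from a single group): C(7,5) + C(7,5) + C(4,5) = 42.
By inclusion–exclusion: 8568 − 2926 + 42 = 5684.

5684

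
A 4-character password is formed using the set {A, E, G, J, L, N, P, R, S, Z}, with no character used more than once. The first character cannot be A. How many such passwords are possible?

The first character has 10−1 = 9 choices (anything except A).
The remaining 3 characters are filled from the other 9 symbols without repetition: 9 × 8 × 7 = 504.
Total: 9 × 504 = 4536.

4536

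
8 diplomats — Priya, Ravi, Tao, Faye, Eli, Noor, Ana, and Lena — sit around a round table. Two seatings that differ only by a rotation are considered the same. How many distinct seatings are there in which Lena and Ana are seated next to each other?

1440

Treat {Lena, Ana} as one unit (2 internal orders) and seat the resulting 7 units around the table: (6)! circular arrangements.
So 2 × (6)! = 2 × 720 = 1440.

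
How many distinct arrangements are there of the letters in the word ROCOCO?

60

Letter multiplicities in ROCOCO: C×2, O×3, R×1.
Dividing 6! = 720 by 3!·2! = 12 for the repeated letters gives 60.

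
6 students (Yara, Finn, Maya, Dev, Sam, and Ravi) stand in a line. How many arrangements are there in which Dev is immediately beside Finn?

240

Place the 4 others and the Dev-Finn pair as 5 objects in a line; the pair has 2 internal arrangements.
So the count is 2·(5)! = 240.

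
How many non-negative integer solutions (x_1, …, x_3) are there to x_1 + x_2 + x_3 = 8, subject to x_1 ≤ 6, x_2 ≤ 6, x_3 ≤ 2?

18

Without the upper bounds there are C(10,2) = 45 ways to split 8 among 3 variables.
Subtract solutions that violate a single cap (substitute x_i' = x_i − (cap_i+1)): x_1 ≥ 7 gives C(3,2) = 3; x_2 ≥ 7 gives C(3,2) = 3; x_3 ≥ 3 gives C(7,2) = 21. Together 27.
No two caps can be exceeded simultaneously, so the pair terms are all 0.
By inclusion–exclusion the count is 45 − 27 + 0 = 18.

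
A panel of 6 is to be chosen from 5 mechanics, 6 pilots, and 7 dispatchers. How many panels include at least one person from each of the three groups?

Total 6-person selections from all 18: C(18,6) = 18564.
Selections missing a whole group: no mechanics → C(13,6) = 1716; no pilots → C(12,6) = 924; no dispatchers → C(11,6) = 462.
Add back selections omitting two groups (i.e. drawn from a single group): C(5,6) + C(6,6) + C(7,6) = 8.
By inclusion–exclusion: 18564 − 3102 + 8 = 15470.

15470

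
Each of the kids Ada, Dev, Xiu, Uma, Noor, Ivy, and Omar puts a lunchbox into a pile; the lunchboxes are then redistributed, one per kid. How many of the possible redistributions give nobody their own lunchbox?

Count assignments avoiding every fixed point. For any j of the 7 kids fixed to their own lunchbox, the other 7−j can be arranged in (7−j)! ways.
By inclusion–exclusion this is Σ_{j=0}^{7} (−1)^j C(7,j)·(7−j)!.
Computing: 5040 − 5040 + 2520 − 840 + 210 − 42 + 7 − 1 = 1854.

1854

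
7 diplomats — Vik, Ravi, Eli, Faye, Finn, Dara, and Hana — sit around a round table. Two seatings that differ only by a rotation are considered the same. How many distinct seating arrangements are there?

720

Seat Vik anywhere (absorbing the rotational symmetry), then permute the other 6: (6)! = 720.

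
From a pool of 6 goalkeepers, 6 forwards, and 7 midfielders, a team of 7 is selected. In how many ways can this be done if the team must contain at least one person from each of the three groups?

Total 7-person selections from all 19: C(19,7) = 50388.
Subtract selections that omit an entire group: no goalkeepers → C(13,7) = 1716; no forwards → C(13,7) = 1716; no midfielders → C(12,7) = 792.
Add back selections omitting two groups (i.e. drawn from a single group): C(6,7) + C(6,7) + C(7,7) = 1.
By inclusion–exclusion: 50388 − 4224 + 1 = 46165.

46165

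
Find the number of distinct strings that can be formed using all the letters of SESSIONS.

1680

SESSIONS has 8 letters with S appearing 4 times.
So there are 8! / (4!) = 1680 distinguishable arrangements.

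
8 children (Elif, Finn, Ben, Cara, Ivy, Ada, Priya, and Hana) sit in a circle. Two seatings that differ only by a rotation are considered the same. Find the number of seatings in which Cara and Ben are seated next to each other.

1440

Glue Cara and Ben into a block (2 internal orders). Seating 7 units around a circle gives (6)! arrangements.
So 2 × (6)! = 2 × 720 = 1440.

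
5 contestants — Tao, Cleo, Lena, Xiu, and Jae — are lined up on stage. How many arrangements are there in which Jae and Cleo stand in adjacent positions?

Treat {Jae, Cleo} as a single unit. There are 4 units to order, and the pair itself can be ordered 2 ways.
So the count is 2·(4)! = 48.

48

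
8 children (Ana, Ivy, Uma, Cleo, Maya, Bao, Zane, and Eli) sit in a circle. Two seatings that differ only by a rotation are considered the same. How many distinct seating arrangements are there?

5040

Fix one person's seat to break rotational symmetry; the remaining 7 people can be arranged in (7)! = 5040 ways.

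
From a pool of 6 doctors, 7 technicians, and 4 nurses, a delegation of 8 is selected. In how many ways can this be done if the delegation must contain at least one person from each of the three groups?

22813

With no constraint there are C(17,8) = 24310 possible selections.
Subtract selections that omit an entire group: no doctors → C(11,8) = 165; no technicians → C(10,8) = 45; no nurses → C(13,8) = 1287.
Add back selections omitting two groups (i.e. drawn from a single group): C(6,8) + C(7,8) + C(4,8) = 0.
By inclusion–exclusion: 24310 − 1497 + 0 = 22813.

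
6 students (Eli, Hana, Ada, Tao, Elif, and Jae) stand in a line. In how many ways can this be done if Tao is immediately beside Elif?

Treat {Tao, Elif} as a single unit. There are 5 units to order, and the pair itself can be ordered 2 ways.
That gives 2 × 5! = 2 × 120 = 240.

240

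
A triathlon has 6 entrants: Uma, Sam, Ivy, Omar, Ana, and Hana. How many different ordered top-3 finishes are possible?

120

This is an ordered selection of 3 from 6: P(6,3).
That gives 6 × 5 × 4 = 120.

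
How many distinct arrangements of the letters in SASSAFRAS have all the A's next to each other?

Treat the 3 copies of A as a single block. The multiset to arrange is then {AAA, F, R, S, S, S, S}, 7 items in all.
That gives (7)!/(4!) = 210 arrangements.

210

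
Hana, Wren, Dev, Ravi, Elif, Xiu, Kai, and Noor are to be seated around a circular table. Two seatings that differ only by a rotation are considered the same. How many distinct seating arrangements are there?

5040

Around a circle, 8 distinct people have 8!/8 = (7)! = 5040 rotationally distinct seatings.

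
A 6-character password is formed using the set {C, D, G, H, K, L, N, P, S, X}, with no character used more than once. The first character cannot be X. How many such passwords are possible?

136080

The first character has 10−1 = 9 choices (anything except X).
The remaining 5 characters are filled from the other 9 symbols without repetition: 9 × 8 × 7 × 6 × 5 = 15120.
Total: 9 × 15120 = 136080.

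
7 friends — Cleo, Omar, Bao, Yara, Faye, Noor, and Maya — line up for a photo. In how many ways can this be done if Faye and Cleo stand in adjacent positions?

Place the 5 others and the Faye-Cleo pair as 6 objects in a line; the pair has 2 internal arrangements.
That gives 2 × 6! = 2 × 720 = 1440.

1440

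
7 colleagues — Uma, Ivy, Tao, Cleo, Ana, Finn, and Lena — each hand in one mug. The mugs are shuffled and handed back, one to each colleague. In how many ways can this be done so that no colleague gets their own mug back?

1854

This is the derangement count D_7: permutations of 7 items with no fixed point.
By inclusion–exclusion this is Σ_{j=0}^{7} (−1)^j C(7,j)·(7−j)!.
Computing: 5040 − 5040 + 2520 − 840 + 210 − 42 + 7 − 1 = 1854.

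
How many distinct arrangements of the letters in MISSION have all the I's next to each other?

360

Treat the 2 copies of I as a single block. The multiset to arrange is then {II, M, N, O, S, S}, 6 items in all.
That gives (6)!/(2!) = 360 arrangements.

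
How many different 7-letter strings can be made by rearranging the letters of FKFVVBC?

1260

Letter multiplicities in FKFVVBC: B×1, C×1, F×2, K×1, V×2.
So there are 7! / (2!·2!) = 1260 distinguishable arrangements.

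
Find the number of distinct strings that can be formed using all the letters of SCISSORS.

Letter multiplicities in SCISSORS: C×1, I×1, O×1, R×1, S×4.
The number of distinct arrangements is 8!/(4!) = 40320/24 = 1680.

1680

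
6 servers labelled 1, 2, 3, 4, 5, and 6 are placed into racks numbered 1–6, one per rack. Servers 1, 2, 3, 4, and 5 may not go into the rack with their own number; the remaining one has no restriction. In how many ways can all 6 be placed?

309

Let Aᵢ (for 1 ≤ i ≤ 5) be the placements that put server i in its forbidden rack. Any j of these fix j positions, leaving (6−j)! ways to fill the rest, and there are C(5,j) ways to pick which j.
By inclusion–exclusion, the number of valid placements is Σ_{j=0}^{5} (−1)^j C(5,j)·(6−j)!.
Computing: 720 − 600 + 240 − 60 + 10 − 1 = 309.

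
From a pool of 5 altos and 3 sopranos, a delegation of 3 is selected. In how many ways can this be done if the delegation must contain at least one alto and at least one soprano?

45

Total 3-person selections from all 8: C(8,3) = 56.
Selections missing a whole group: no altos → C(3,3) = 1; no sopranos → C(5,3) = 10.
Both groups omitted at once is impossible, so 56 − 11 = 45.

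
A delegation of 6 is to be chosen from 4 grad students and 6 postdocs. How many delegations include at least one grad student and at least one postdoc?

Total 6-person selections from all 10: C(10,6) = 210.
Selections missing a whole group: no grad students → C(6,6) = 1; no postdocs → C(4,6) = 0.
Both groups omitted at once is impossible, so 210 − 1 = 209.

209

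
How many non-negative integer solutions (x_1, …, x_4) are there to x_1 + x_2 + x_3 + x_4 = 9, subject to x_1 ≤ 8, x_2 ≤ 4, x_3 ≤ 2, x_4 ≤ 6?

94

By stars and bars, unrestricted non-negative solutions to x_1+…+x_4 = 9 number C(9+3,3) = 220.
Subtract solutions that violate a single cap (substitute x_i' = x_i − (cap_i+1)): x_1 ≥ 9 gives C(3,3) = 1; x_2 ≥ 5 gives C(7,3) = 35; x_3 ≥ 3 gives C(9,3) = 84; x_4 ≥ 7 gives C(5,3) = 10. Together 130.
Add back pairs where two caps are both exceeded: 0 + 0 + 0 + 4 + 0 + 0 = 4.
By inclusion–exclusion the count is 220 − 130 + 4 = 94.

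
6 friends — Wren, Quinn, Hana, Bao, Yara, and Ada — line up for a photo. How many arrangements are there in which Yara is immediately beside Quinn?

240

Place the 4 others and the Yara-Quinn pair as 5 objects in a line; the pair has 2 internal arrangements.
That gives 2 × 5! = 2 × 120 = 240.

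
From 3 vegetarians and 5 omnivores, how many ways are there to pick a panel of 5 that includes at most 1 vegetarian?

Split by how many vegetarians are chosen (0 through 1).
Sum: C(3,0)·C(5,5) + C(3,1)·C(5,4) = 1 + 15 = 16.

16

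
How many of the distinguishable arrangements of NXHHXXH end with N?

20

With the last slot taken by N, it remains to arrange the other 6 letters (XHHXXH).
Those 6 letters have H appearing 3 times and X appearing 3 times, giving (6)!/(3!·3!) = 20.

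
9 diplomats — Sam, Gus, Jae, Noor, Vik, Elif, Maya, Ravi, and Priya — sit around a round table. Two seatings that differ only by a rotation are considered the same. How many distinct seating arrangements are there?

Around a circle, 9 distinct people have 9!/9 = (8)! = 40320 rotationally distinct seatings.

40320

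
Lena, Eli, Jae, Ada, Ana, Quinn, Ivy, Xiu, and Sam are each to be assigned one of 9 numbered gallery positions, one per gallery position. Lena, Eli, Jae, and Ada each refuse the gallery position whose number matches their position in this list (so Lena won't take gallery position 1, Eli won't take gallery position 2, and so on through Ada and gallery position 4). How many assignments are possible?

229080

Let Aᵢ (for 1 ≤ i ≤ 4) be the placements that put person i in their forbidden gallery position. Any j of these fix j positions, leaving (9−j)! ways to fill the rest, and there are C(4,j) ways to pick which j.
By inclusion–exclusion, the number of valid placements is Σ_{j=0}^{4} (−1)^j C(4,j)·(9−j)!.
Computing: 362880 − 161280 + 30240 − 2880 + 120 = 229080.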